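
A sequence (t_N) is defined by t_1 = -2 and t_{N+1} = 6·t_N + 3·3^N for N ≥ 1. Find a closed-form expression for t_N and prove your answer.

t_N = -3^N + 6^(N - 1)

Computing the first terms: t_1 = -2, t_2 = -3, t_3 = 9. This suggests t_N = -3^N + 6^(N - 1).
For the base case N = 1: the formula gives -2 = -2 = t_1.
Inductive step: suppose the statement holds for some m ≥ 1, so t_m = -3^m + 6^(m - 1).
Then t_{m+1} = 6·t_m + 3·3^m = 6·(-3^m + 6^(m - 1)) + 3·3^m = -3^(m + 1) + 6^m = -3^(m+1) + 6^((m+1) - 1),
which is the claimed formula at N = m+1.
Hence, by induction on N, the claim holds for every N ≥ 1.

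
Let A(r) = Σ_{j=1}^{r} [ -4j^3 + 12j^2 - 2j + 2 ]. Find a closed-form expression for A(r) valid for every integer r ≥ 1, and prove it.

A(r) = -r(r^3 - 2r^2 - 4r - 3)

We claim A(r) = -r(r^3 - 2r^2 - 4r - 3) for all r ≥ 1.
Base case (r = 1): A(1) = 8, and the closed form gives 8. They agree.
Inductive step: suppose the statement holds for some j ≥ 1, so A(j) = j(-j^3 + 2j^2 + 4j + 3).
Then A(j+1) = A(j) + (-4j^3 + 10j + 8) = (j(-j^3 + 2j^2 + 4j + 3)) + (-4j^3 + 10j + 8).
Simplifying, A(j+1) = -(j + 1)(j^3 + j^2 - 5j - 8) = -(j+1)((j+1)^3 - 2(j+1)^2 - 4(j+1) - 3),
which is the closed form with r = j+1.
By the principle of mathematical induction, the result holds for all r ≥ 1.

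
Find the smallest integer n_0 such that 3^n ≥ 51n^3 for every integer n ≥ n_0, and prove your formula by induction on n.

At n = 9: 19683 < 37179, so the inequality fails and n_0 ≥ 10. We prove 3^n ≥ 51n^3 for all n ≥ 10.
When n = 10: 3^n = 59049 and 51n^3 = 51000, so 59049 ≥ 51000.
Suppose the result is true for n = p, so 3^p ≥ 51p^3.
Then 3^(p + 1) = 3·(3^p) ≥ 3·(51p^3).
Also, for p ≥ 10 we have 3·(51p^3) ≥ 51(p+1)^3, since 3 ≥ (1 + 1/p)^3 for all p ≥ 10.
Combining, 3^(p + 1) ≥ 51(p+1)^3.
By induction, the statement is established for all n ≥ 10.
Hence the smallest such n_0 is 10.

n_0 = 10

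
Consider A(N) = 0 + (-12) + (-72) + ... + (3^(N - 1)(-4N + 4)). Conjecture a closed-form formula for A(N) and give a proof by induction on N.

We claim A(N) = 3^N(-2N + 3) - 3 for all N ≥ 1.
For the base case N = 1: A(1) = 0, and the closed form gives 0. They agree.
Inductive step: suppose the statement holds for some i ≥ 1, so A(i) = 3^i(-2i + 3) - 3.
Then A(i+1) = A(i) + (-4·3^i·i) = (3^i(-2i + 3) - 3) + (-4·3^i·i).
Simplifying, A(i+1) = -6·3^i·i + 3·3^i - 3 = 3^(i+1)(-2(i+1) + 3) - 3,
which is the closed form with N = i+1.
By induction, the statement is established for all N ≥ 1.

A(N) = 3^N(-2N + 3) - 3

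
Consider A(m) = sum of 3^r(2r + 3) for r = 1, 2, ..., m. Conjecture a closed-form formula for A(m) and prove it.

A(m) = 3·3^m(m + 1) - 3

We claim A(m) = 3·3^m(m + 1) - 3 for all m ≥ 1.
Base step (m = 1): A(1) = 15, and the closed form gives 15. They agree.
Suppose the result is true for m = r, so A(r) = 3·3^r(r + 1) - 3.
Then A(r+1) = A(r) + (3^(r + 1)(2r + 5)) = (3·3^r(r + 1) - 3) + (3^(r + 1)(2r + 5)).
Simplifying, A(r+1) = 9·3^r·r + 18·3^r - 3 = 3·3^(r+1)((r+1) + 1) - 3,
which is the closed form with m = r+1.
By induction, the statement is established for all m ≥ 1.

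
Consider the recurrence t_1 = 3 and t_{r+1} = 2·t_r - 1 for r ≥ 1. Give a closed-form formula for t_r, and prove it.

t_r = 2^r + 1

Computing the first terms: t_1 = 3, t_2 = 5, t_3 = 9. This suggests t_r = 2^r + 1.
For the base case r = 1: the formula gives 3 = 3 = t_1.
Inductive step: assume the claim holds for r = k, so t_k = 2^k + 1.
Then t_{k+1} = 2·t_k - 1 = 2·(2^k + 1) - 1 = 2^(k + 1) + 1,
which is the claimed formula at r = k+1.
By the principle of mathematical induction, the result holds for all r ≥ 1.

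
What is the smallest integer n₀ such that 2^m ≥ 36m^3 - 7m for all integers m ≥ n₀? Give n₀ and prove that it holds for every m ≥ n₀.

At m = 17: 131072 < 176749, so the inequality fails and n₀ ≥ 18. We prove 2^m ≥ 36m^3 - 7m for all m ≥ 18.
Base case (m = 18): 2^m = 262144 and 36m^3 - 7m = 209826, so 262144 ≥ 209826.
Inductive step: assume the claim holds for m = k, so 2^k ≥ 36k^3 - 7k.
Then 2^(k + 1) = 2·(2^k) ≥ 2·(36k^3 - 7k).
Also, for k ≥ 18 we have 2·(36k^3 - 7k) ≥ 36(k+1)^3 - 7(k+1), since 2·(36k^3 - 7k) − (36(k+1)^3 - 7(k+1)) = 36k^3 - 108k^2 - 115k - 29, which is nonnegative for all k ≥ 18.
Combining, 2^(k + 1) ≥ 36(k+1)^3 - 7(k+1).
Hence, by induction on m, the claim holds for every m ≥ 18.
Hence the smallest such n₀ is 18.

n₀ = 18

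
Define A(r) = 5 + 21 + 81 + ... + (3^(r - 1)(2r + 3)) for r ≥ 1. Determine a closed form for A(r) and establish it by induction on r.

A(r) = 3^r(r + 1) - 1

We claim A(r) = 3^r(r + 1) - 1 for all r ≥ 1.
When r = 1: A(1) = 5, and the closed form gives 5. They agree.
Suppose the result is true for r = k, so A(k) = 3^k(k + 1) - 1.
Then A(k+1) = A(k) + (3^k(2k + 5)) = (3^k(k + 1) - 1) + (3^k(2k + 5)).
Simplifying, A(k+1) = 3·3^k·k + 6·3^k - 1 = 3^(k+1)((k+1) + 1) - 1,
which is the closed form with r = k+1.
By induction, the statement is established for all r ≥ 1.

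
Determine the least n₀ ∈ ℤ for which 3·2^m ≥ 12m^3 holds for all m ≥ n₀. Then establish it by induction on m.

n₀ = 14

At m = 13: 24576 < 26364, so the inequality fails and n₀ ≥ 14. We prove 3·2^m ≥ 12m^3 for all m ≥ 14.
When m = 14: 3·2^m = 49152 and 12m^3 = 32928, so 49152 ≥ 32928.
Inductive step: suppose the statement holds for some r ≥ 14, so 3·2^r ≥ 12r^3.
Then 3·2^(r + 1) = 2·(3·2^r) ≥ 2·(12r^3).
Also, for r ≥ 14 we have 2·(12r^3) ≥ 12(r+1)^3, since 2 ≥ (1 + 1/r)^3 for all r ≥ 14.
Combining, 3·2^(r + 1) ≥ 12(r+1)^3.
By induction, the statement is established for all m ≥ 14.
Hence the smallest such n₀ is 14.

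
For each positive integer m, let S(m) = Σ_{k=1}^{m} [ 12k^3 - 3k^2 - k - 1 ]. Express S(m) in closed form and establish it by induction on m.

We claim S(m) = m(3m^3 + 5m^2 + m - 2) for all m ≥ 1.
When m = 1: S(1) = 7, and the closed form gives 7. They agree.
For the inductive step, assume it holds for an arbitrary k ≥ 1, so S(k) = k(3k^3 + 5k^2 + k - 2).
Then S(k+1) = S(k) + (12k^3 + 33k^2 + 29k + 7) = (k(3k^3 + 5k^2 + k - 2)) + (12k^3 + 33k^2 + 29k + 7).
Simplifying, S(k+1) = (k + 1)(3k^3 + 14k^2 + 20k + 7) = (k+1)(3(k+1)^3 + 5(k+1)^2 + (k+1) - 2),
which is the closed form with m = k+1.
By the principle of mathematical induction, the result holds for all m ≥ 1.

S(m) = m(3m^3 + 5m^2 + m - 2)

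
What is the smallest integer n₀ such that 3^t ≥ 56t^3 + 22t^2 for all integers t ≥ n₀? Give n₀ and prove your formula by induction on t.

n₀ = 10

At t = 9: 19683 < 42606, so the inequality fails and n₀ ≥ 10. We prove 3^t ≥ 56t^3 + 22t^2 for all t ≥ 10.
Base step (t = 10): 3^t = 59049 and 56t^3 + 22t^2 = 58200, so 59049 ≥ 58200.
Inductive step: suppose the statement holds for some r ≥ 10, so 3^r ≥ 56r^3 + 22r^2.
Then 3^(r + 1) = 3·(3^r) ≥ 3·(56r^3 + 22r^2).
Also, for r ≥ 10 we have 3·(56r^3 + 22r^2) ≥ 56(r+1)^3 + 22(r+1)^2, since 3·(56r^3 + 22r^2) − (56(r+1)^3 + 22(r+1)^2) = 112r^3 - 124r^2 - 212r - 78, which is nonnegative for all r ≥ 10.
Combining, 3^(r + 1) ≥ 56(r+1)^3 + 22(r+1)^2.
By induction, the statement is established for all t ≥ 10.
Hence the smallest such n₀ is 10.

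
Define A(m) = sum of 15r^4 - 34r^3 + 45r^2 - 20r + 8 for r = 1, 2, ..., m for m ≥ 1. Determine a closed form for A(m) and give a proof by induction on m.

A(m) = m(3m^4 - m^3 + 3m^2 + 4m + 5)

We claim A(m) = m(3m^4 - m^3 + 3m^2 + 4m + 5) for all m ≥ 1.
Base step (m = 1): A(1) = 14, and the closed form gives 14. They agree.
Inductive step: assume the claim holds for m = r, so A(r) = r(3r^4 - r^3 + 3r^2 + 4r + 5).
Then A(r+1) = A(r) + (15r^4 + 26r^3 + 33r^2 + 28r + 14) = (r(3r^4 - r^3 + 3r^2 + 4r + 5)) + (15r^4 + 26r^3 + 33r^2 + 28r + 14).
Simplifying, A(r+1) = (r + 1)(3r^4 + 11r^3 + 18r^2 + 19r + 14) = (r+1)(3(r+1)^4 - (r+1)^3 + 3(r+1)^2 + 4(r+1) + 5),
which is the closed form with m = r+1.
By induction, the statement is established for all m ≥ 1.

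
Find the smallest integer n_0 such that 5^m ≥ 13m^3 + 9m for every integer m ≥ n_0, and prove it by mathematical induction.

At m = 4: 625 < 868, so the inequality fails and n_0 ≥ 5. We prove 5^m ≥ 13m^3 + 9m for all m ≥ 5.
For the base case m = 5: 5^m = 3125 and 13m^3 + 9m = 1670, so 3125 ≥ 1670.
Inductive step: assume the claim holds for m = p, so 5^p ≥ 13p^3 + 9p.
Then 5^(p + 1) = 5·(5^p) ≥ 5·(13p^3 + 9p).
Also, for p ≥ 5 we have 5·(13p^3 + 9p) ≥ 13(p+1)^3 + 9(p+1), since 5·(13p^3 + 9p) − (13(p+1)^3 + 9(p+1)) = 52p^3 - 39p^2 - 3p - 22, which is nonnegative for all p ≥ 5.
Combining, 5^(p + 1) ≥ 13(p+1)^3 + 9(p+1).
By the principle of mathematical induction, the result holds for all m ≥ 5.
Hence the smallest such n_0 is 5.

n_0 = 5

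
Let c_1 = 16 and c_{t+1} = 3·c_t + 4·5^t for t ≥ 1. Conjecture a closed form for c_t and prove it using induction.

c_t = 2·3^t + 2·5^t

Computing the first terms: c_1 = 16, c_2 = 68, c_3 = 304. This suggests c_t = 2·3^t + 2·5^t.
Base case (t = 1): the formula gives 16 = 16 = c_1.
Inductive step: suppose the statement holds for some j ≥ 1, so c_j = 2·3^j + 2·5^j.
Then c_{j+1} = 3·c_j + 4·5^j = 3·(2·3^j + 2·5^j) + 4·5^j = 2·3^(j + 1) + 2·5^(j + 1),
which is the claimed formula at t = j+1.
This completes the induction.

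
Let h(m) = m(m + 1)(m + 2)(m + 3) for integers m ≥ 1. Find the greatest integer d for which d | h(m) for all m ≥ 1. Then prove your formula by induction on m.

d = 24

Computing the first values: h(1) = 24 and h(2) = 120; gcd(24, 120) = 24, so d ≤ 24.
We prove 24 | m(m + 1)(m + 2)(m + 3) for all m ≥ 1 by induction on m.
When m = 1: h(1) = 24 = 24·(1), so 24 | h(1).
Inductive step: suppose the statement holds for some p ≥ 1, i.e. 24 | h(p). Then
h(p+1) − h(p) = (p+1)·(p+2)·(p+3)·(p+4) − p·(p+1)·(p+2)·(p+3) = (p+1)·(p+2)·(p+3)·[(p+4) − p] = 4·(p+1)·(p+2)·(p+3). The product of 3 consecutive integers is divisible by (3)! = 6, so h(p+1) − h(p) is divisible by 4·6 = 24. By the inductive hypothesis 24 | h(p), hence 24 | h(p+1).
Hence, by induction on m, the claim holds for every m ≥ 1.
Therefore the largest such d is 24.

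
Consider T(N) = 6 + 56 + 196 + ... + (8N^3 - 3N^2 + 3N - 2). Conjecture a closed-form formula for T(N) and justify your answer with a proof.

T(N) = N(2N^3 + 3N^2 + 2N - 1)

We claim T(N) = N(2N^3 + 3N^2 + 2N - 1) for all N ≥ 1.
For the base case N = 1: T(1) = 6, and the closed form gives 6. They agree.
Inductive step: suppose the statement holds for some k ≥ 1, so T(k) = k(2k^3 + 3k^2 + 2k - 1).
Then T(k+1) = T(k) + (8k^3 + 21k^2 + 21k + 6) = (k(2k^3 + 3k^2 + 2k - 1)) + (8k^3 + 21k^2 + 21k + 6).
Simplifying, T(k+1) = (k + 1)(2k^3 + 9k^2 + 14k + 6) = (k+1)(2(k+1)^3 + 3(k+1)^2 + 2(k+1) - 1),
which is the closed form with N = k+1.
Hence, by induction on N, the claim holds for every N ≥ 1.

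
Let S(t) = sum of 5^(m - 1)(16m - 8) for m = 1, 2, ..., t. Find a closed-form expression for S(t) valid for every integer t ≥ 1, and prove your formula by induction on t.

We claim S(t) = 5^t(4t - 3) + 3 for all t ≥ 1.
Base case (t = 1): S(1) = 8, and the closed form gives 8. They agree.
Inductive step: assume the claim holds for t = m, so S(m) = 5^m(4m - 3) + 3.
Then S(m+1) = S(m) + (5^m(16m + 8)) = (5^m(4m - 3) + 3) + (5^m(16m + 8)).
Simplifying, S(m+1) = 20·5^m·m + 5·5^m + 3 = 5^(m+1)(4(m+1) - 3) + 3,
which is the closed form with t = m+1.
This completes the induction.

S(t) = 5^t(4t - 3) + 3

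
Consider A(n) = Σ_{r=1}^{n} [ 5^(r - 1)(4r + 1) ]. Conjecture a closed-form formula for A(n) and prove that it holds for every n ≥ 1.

A(n) = 5^n·n

We claim A(n) = 5^n·n for all n ≥ 1.
For the base case n = 1: A(1) = 5, and the closed form gives 5. They agree.
Inductive step: assume the claim holds for n = r, so A(r) = 5^r·r.
Then A(r+1) = A(r) + (5^r(4r + 5)) = (5^r·r) + (5^r(4r + 5)).
Simplifying, A(r+1) = 5^(r + 1)(r + 1) = 5^(r+1)·(r+1),
which is the closed form with n = r+1.
By the principle of mathematical induction, the result holds for all n ≥ 1.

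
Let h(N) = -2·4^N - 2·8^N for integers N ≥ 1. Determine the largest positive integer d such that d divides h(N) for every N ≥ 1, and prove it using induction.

Computing the first values: h(1) = -24 and h(2) = -160; gcd(-24, -160) = 8, so d ≤ 8.
We prove 8 | -2·4^N - 2·8^N for all N ≥ 1 by induction on N.
Base step (N = 1): h(1) = -24 = 8·(-3), so 8 | h(1).
Suppose the result is true for N = m, i.e. 8 | h(m). Then
h(m+1) − 8·h(m) = (-2·4^(m+1) - 2·8^(m+1)) − 8·(-2·4^m - 2·8^m) = (-2)·4^m·(4 − 8) = (8)·4^m. Since 8 | h(m) by the inductive hypothesis, 8 | 8·h(m); and 8 | 8 since 8 = 8·1. Therefore 8 | h(m+1).
By the principle of mathematical induction, the result holds for all N ≥ 1.
Therefore the largest such d is 8.

d = 8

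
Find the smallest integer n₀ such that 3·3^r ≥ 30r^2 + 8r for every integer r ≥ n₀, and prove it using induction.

n₀ = 6

At r = 5: 729 < 790, so the inequality fails and n₀ ≥ 6. We prove 3·3^r ≥ 30r^2 + 8r for all r ≥ 6.
For the base case r = 6: 3·3^r = 2187 and 30r^2 + 8r = 1128, so 2187 ≥ 1128.
Suppose the result is true for r = k, so 3·3^k ≥ 30k^2 + 8k.
Then 3·3^(k + 1) = 3·(3·3^k) ≥ 3·(30k^2 + 8k).
Also, for k ≥ 6 we have 3·(30k^2 + 8k) ≥ 30(k+1)^2 + 8(k+1), since 3·(30k^2 + 8k) − (30(k+1)^2 + 8(k+1)) = 60k^2 - 44k - 38, which is nonnegative for all k ≥ 6.
Combining, 3·3^(k + 1) ≥ 30(k+1)^2 + 8(k+1).
Hence, by induction on r, the claim holds for every r ≥ 6.
Hence the smallest such n₀ is 6.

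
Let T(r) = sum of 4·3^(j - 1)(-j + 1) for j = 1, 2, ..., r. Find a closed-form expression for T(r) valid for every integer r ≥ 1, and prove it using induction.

T(r) = 3^r(-2r + 3) - 3

We claim T(r) = 3^r(-2r + 3) - 3 for all r ≥ 1.
For the base case r = 1: T(1) = 0, and the closed form gives 0. They agree.
Inductive step: suppose the statement holds for some j ≥ 1, so T(j) = 3^j(-2j + 3) - 3.
Then T(j+1) = T(j) + (-4·3^j·j) = (3^j(-2j + 3) - 3) + (-4·3^j·j).
Simplifying, T(j+1) = -6·3^j·j + 3·3^j - 3 = 3^(j+1)(-2(j+1) + 3) - 3,
which is the closed form with r = j+1.
By induction, the statement is established for all r ≥ 1.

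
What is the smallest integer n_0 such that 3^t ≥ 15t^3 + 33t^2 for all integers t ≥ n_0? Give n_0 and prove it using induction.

n_0 = 9

At t = 8: 6561 < 9792, so the inequality fails and n_0 ≥ 9. We prove 3^t ≥ 15t^3 + 33t^2 for all t ≥ 9.
For the base case t = 9: 3^t = 19683 and 15t^3 + 33t^2 = 13608, so 19683 ≥ 13608.
For the inductive step, assume it holds for an arbitrary j ≥ 9, so 3^j ≥ 15j^3 + 33j^2.
Then 3^(j + 1) = 3·(3^j) ≥ 3·(15j^3 + 33j^2).
Also, for j ≥ 9 we have 3·(15j^3 + 33j^2) ≥ 15(j+1)^3 + 33(j+1)^2, since 3·(15j^3 + 33j^2) − (15(j+1)^3 + 33(j+1)^2) = 30j^3 + 21j^2 - 111j - 48, which is nonnegative for all j ≥ 9.
Combining, 3^(j + 1) ≥ 15(j+1)^3 + 33(j+1)^2.
This completes the induction.
Hence the smallest such n_0 is 9.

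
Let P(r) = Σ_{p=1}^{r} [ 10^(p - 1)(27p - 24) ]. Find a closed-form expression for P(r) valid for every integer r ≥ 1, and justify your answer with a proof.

P(r) = 3·10^r(r - 1) + 3

We claim P(r) = 3·10^r(r - 1) + 3 for all r ≥ 1.
Base step (r = 1): P(1) = 3, and the closed form gives 3. They agree.
Inductive step: suppose the statement holds for some p ≥ 1, so P(p) = 3·10^p(p - 1) + 3.
Then P(p+1) = P(p) + (10^p(27p + 3)) = (3·10^p(p - 1) + 3) + (10^p(27p + 3)).
Simplifying, P(p+1) = 30·10^p·p + 3 = 3·10^(p+1)((p+1) - 1) + 3,
which is the closed form with r = p+1.
By the principle of mathematical induction, the result holds for all r ≥ 1.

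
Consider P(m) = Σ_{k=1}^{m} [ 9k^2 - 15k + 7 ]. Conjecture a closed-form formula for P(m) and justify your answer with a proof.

P(m) = m(3m^2 - 3m + 1)

We claim P(m) = m(3m^2 - 3m + 1) for all m ≥ 1.
When m = 1: P(1) = 1, and the closed form gives 1. They agree.
Suppose the result is true for m = k, so P(k) = k(3k^2 - 3k + 1).
Then P(k+1) = P(k) + (9k^2 + 3k + 1) = (k(3k^2 - 3k + 1)) + (9k^2 + 3k + 1).
Simplifying, P(k+1) = (k + 1)(3k^2 + 3k + 1) = (k+1)(3(k+1)^2 - 3(k+1) + 1),
which is the closed form with m = k+1.
By the principle of mathematical induction, the result holds for all m ≥ 1.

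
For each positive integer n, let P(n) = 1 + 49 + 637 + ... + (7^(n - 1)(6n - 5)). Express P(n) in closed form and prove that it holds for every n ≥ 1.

P(n) = 7^n(n - 1) + 1

We claim P(n) = 7^n(n - 1) + 1 for all n ≥ 1.
For the base case n = 1: P(1) = 1, and the closed form gives 1. They agree.
Suppose the result is true for n = p, so P(p) = 7^p(p - 1) + 1.
Then P(p+1) = P(p) + (7^p(6p + 1)) = (7^p(p - 1) + 1) + (7^p(6p + 1)).
Simplifying, P(p+1) = 7^(p + 1)p + 1 = 7^(p+1)((p+1) - 1) + 1,
which is the closed form with n = p+1.
By the principle of mathematical induction, the result holds for all n ≥ 1.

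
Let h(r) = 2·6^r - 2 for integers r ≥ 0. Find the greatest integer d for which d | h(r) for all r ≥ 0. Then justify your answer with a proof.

d = 10

Computing the first values: h(0) = 0 and h(1) = 10; gcd(0, 10) = 10, so d ≤ 10.
We prove 10 | 2·6^r - 2 for all r ≥ 0 by induction on r.
For the base case r = 0: h(0) = 0 = 10·(0), so 10 | h(0).
Inductive step: assume the claim holds for r = j, i.e. 10 | h(j). Then
h(j+1) = 2·6^(j+1) - 2 = 6·(2·6^j - 2) + 10 = 6·h(j) + 10. The first term is divisible by 10 by the inductive hypothesis, and 10 is divisible by 10. Hence 10 | h(j+1).
Hence, by induction on r, the claim holds for every r ≥ 0.
Therefore the largest such d is 10.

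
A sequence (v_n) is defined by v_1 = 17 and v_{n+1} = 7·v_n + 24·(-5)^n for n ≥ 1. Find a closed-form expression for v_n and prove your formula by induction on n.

Computing the first terms: v_1 = 17, v_2 = -1, v_3 = 593. This suggests v_n = -2(-5)^n + 7^n.
When n = 1: the formula gives 17 = 17 = v_1.
Inductive step: assume the claim holds for n = i, so v_i = -2(-5)^i + 7^i.
Then v_{i+1} = 7·v_i + 24·(-5)^i = 7·(-2(-5)^i + 7^i) + 24·(-5)^i = -2(-5)^(i + 1) + 7^(i + 1),
which is the claimed formula at n = i+1.
By the principle of mathematical induction, the result holds for all n ≥ 1.

v_n = -2(-5)^n + 7^n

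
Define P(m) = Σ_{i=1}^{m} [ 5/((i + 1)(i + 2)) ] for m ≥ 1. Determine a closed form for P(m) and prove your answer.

P(m) = 5m/(2(m + 2))

We claim P(m) = 5m/(2(m + 2)) for all m ≥ 1.
When m = 1: P(1) = 5/6, and the closed form gives 5/6. They agree.
Inductive step: suppose the statement holds for some i ≥ 1, so P(i) = 5i/(2(i + 2)).
Then P(i+1) = P(i) + (5/((i + 2)(i + 3))) = (5i/(2(i + 2))) + (5/((i + 2)(i + 3))).
Simplifying, P(i+1) = 5(i + 1)/(2(i + 3)) = 5(i+1)/(2((i+1) + 2)),
which is the closed form with m = i+1.
This completes the induction.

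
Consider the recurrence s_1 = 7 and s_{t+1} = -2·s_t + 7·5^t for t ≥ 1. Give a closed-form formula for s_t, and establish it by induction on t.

Computing the first terms: s_1 = 7, s_2 = 21, s_3 = 133. This suggests s_t = -(-2)^t + 5^t.
Base case (t = 1): the formula gives 7 = 7 = s_1.
Inductive step: suppose the statement holds for some r ≥ 1, so s_r = -(-2)^r + 5^r.
Then s_{r+1} = -2·s_r + 7·5^r = -2·(-(-2)^r + 5^r) + 7·5^r = -(-2)^(r + 1) + 5^(r + 1),
which is the claimed formula at t = r+1.
By induction, the statement is established for all t ≥ 1.

s_t = -(-2)^t + 5^t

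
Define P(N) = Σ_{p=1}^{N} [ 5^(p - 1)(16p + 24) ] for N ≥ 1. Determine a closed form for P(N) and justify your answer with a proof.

We claim P(N) = 5^N(4N + 5) - 5 for all N ≥ 1.
For the base case N = 1: P(1) = 40, and the closed form gives 40. They agree.
Inductive step: assume the claim holds for N = p, so P(p) = 5^p(4p + 5) - 5.
Then P(p+1) = P(p) + (5^p(16p + 40)) = (5^p(4p + 5) - 5) + (5^p(16p + 40)).
Simplifying, P(p+1) = 20·5^p·p + 45·5^p - 5 = 5^(p+1)(4(p+1) + 5) - 5,
which is the closed form with N = p+1.
By the principle of mathematical induction, the result holds for all N ≥ 1.

P(N) = 5^N(4N + 5) - 5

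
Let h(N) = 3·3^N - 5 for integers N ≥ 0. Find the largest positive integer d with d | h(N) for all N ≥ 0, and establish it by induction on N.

d = 2

Computing the first values: h(0) = -2 and h(1) = 4; gcd(-2, 4) = 2, so d ≤ 2.
We prove 2 | 3·3^N - 5 for all N ≥ 0 by induction on N.
For the base case N = 0: h(0) = -2 = 2·(-1), so 2 | h(0).
Inductive step: assume the claim holds for N = r, i.e. 2 | h(r). Then
h(r+1) = 3·3^(r+1) - 5 = 3·(3·3^r - 5) + 10 = 3·h(r) + 10. The first term is divisible by 2 by the inductive hypothesis, and 10 is divisible by 2. Hence 2 | h(r+1).
By the principle of mathematical induction, the result holds for all N ≥ 0.
Therefore the largest such d is 2.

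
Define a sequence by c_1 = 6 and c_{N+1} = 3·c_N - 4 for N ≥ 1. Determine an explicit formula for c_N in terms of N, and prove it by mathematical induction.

c_N = 4·3^(N - 1) + 2

Computing the first terms: c_1 = 6, c_2 = 14, c_3 = 38. This suggests c_N = 4·3^(N - 1) + 2.
For the base case N = 1: the formula gives 6 = 6 = c_1.
Inductive step: suppose the statement holds for some k ≥ 1, so c_k = 4·3^(k - 1) + 2.
Then c_{k+1} = 3·c_k - 4 = 3·(4·3^(k - 1) + 2) - 4 = 4·3^k + 2 = 4·3^((k+1) - 1) + 2,
which is the claimed formula at N = k+1.
Hence, by induction on N, the claim holds for every N ≥ 1.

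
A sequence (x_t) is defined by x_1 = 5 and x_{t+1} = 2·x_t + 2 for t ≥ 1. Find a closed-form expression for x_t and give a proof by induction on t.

Computing the first terms: x_1 = 5, x_2 = 12, x_3 = 26. This suggests x_t = 7·2^(t - 1) - 2.
For the base case t = 1: the formula gives 5 = 5 = x_1.
For the inductive step, assume it holds for an arbitrary j ≥ 1, so x_j = 7·2^(j - 1) - 2.
Then x_{j+1} = 2·x_j + 2 = 2·(7·2^(j - 1) - 2) + 2 = 7·2^j - 2 = 7·2^((j+1) - 1) - 2,
which is the claimed formula at t = j+1.
Hence, by induction on t, the claim holds for every t ≥ 1.

x_t = 7·2^(t - 1) - 2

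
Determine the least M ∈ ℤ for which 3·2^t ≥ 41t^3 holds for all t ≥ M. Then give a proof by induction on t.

At t = 15: 98304 < 138375, so the inequality fails and M ≥ 16. We prove 3·2^t ≥ 41t^3 for all t ≥ 16.
For the base case t = 16: 3·2^t = 196608 and 41t^3 = 167936, so 196608 ≥ 167936.
Inductive step: assume the claim holds for t = j, so 3·2^j ≥ 41j^3.
Then 3·2^(j + 1) = 2·(3·2^j) ≥ 2·(41j^3).
Also, for j ≥ 16 we have 2·(41j^3) ≥ 41(j+1)^3, since 2 ≥ (1 + 1/j)^3 for all j ≥ 16.
Combining, 3·2^(j + 1) ≥ 41(j+1)^3.
By induction, the statement is established for all t ≥ 16.
Hence the smallest such M is 16.

M = 16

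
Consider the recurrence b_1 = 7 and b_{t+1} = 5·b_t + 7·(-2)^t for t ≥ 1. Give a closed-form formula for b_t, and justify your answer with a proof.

b_t = -(-2)^t + 5^t

Computing the first terms: b_1 = 7, b_2 = 21, b_3 = 133. This suggests b_t = -(-2)^t + 5^t.
Base step (t = 1): the formula gives 7 = 7 = b_1.
Suppose the result is true for t = i, so b_i = -(-2)^i + 5^i.
Then b_{i+1} = 5·b_i + 7·(-2)^i = 5·(-(-2)^i + 5^i) + 7·(-2)^i = -(-2)^(i + 1) + 5^(i + 1),
which is the claimed formula at t = i+1.
This completes the induction.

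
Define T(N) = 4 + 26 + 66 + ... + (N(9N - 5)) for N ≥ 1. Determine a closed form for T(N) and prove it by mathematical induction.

T(N) = N(N + 1)(3N - 1)

We claim T(N) = N(N + 1)(3N - 1) for all N ≥ 1.
Base case (N = 1): T(1) = 4, and the closed form gives 4. They agree.
Inductive step: assume the claim holds for N = p, so T(p) = p(3p^2 + 2p - 1).
Then T(p+1) = T(p) + ((p + 1)(9p + 4)) = (p(3p^2 + 2p - 1)) + ((p + 1)(9p + 4)).
Simplifying, T(p+1) = (p + 1)(p + 2)(3p + 2) = (p+1)((p+1) + 1)(3(p+1) - 1),
which is the closed form with N = p+1.
This completes the induction.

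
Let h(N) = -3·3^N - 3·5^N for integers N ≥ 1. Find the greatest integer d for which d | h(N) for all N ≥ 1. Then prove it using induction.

d = 6

Computing the first values: h(1) = -24 and h(2) = -102; gcd(-24, -102) = 6, so d ≤ 6.
We prove 6 | -3·3^N - 3·5^N for all N ≥ 1 by induction on N.
Base case (N = 1): h(1) = -24 = 6·(-4), so 6 | h(1).
Suppose the result is true for N = i, i.e. 6 | h(i). Then
h(i+1) − 5·h(i) = (-3·3^(i+1) - 3·5^(i+1)) − 5·(-3·3^i - 3·5^i) = (-3)·3^i·(3 − 5) = (6)·3^i. Since 6 | h(i) by the inductive hypothesis, 6 | 5·h(i); and 6 | 6 since 6 = 6·1. Therefore 6 | h(i+1).
By induction, the statement is established for all N ≥ 1.
Therefore the largest such d is 6.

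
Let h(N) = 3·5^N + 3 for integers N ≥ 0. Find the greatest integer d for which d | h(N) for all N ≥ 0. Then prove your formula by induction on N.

d = 6

Computing the first values: h(0) = 6 and h(1) = 18; gcd(6, 18) = 6, so d ≤ 6.
We prove 6 | 3·5^N + 3 for all N ≥ 0 by induction on N.
Base case (N = 0): h(0) = 6 = 6·(1), so 6 | h(0).
Inductive step: suppose the statement holds for some i ≥ 0, i.e. 6 | h(i). Then
h(i+1) = 3·5^(i+1) + 3 = 5·(3·5^i + 3) - 12 = 5·h(i) - 12. The first term is divisible by 6 by the inductive hypothesis, and -12 is divisible by 6. Hence 6 | h(i+1).
By the principle of mathematical induction, the result holds for all N ≥ 0.
Therefore the largest such d is 6.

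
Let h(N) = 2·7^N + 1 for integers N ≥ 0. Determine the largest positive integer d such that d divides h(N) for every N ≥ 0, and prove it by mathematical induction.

d = 3

Computing the first values: h(0) = 3 and h(1) = 15; gcd(3, 15) = 3, so d ≤ 3.
We prove 3 | 2·7^N + 1 for all N ≥ 0 by induction on N.
Base step (N = 0): h(0) = 3 = 3·(1), so 3 | h(0).
Suppose the result is true for N = i, i.e. 3 | h(i). Then
h(i+1) = 2·7^(i+1) + 1 = 7·(2·7^i + 1) - 6 = 7·h(i) - 6. The first term is divisible by 3 by the inductive hypothesis, and -6 is divisible by 3. Hence 3 | h(i+1).
This completes the induction.
Therefore the largest such d is 3.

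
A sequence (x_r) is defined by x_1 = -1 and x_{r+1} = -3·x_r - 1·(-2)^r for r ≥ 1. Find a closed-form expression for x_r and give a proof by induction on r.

x_r = -(-2)^r + (-3)^r

Computing the first terms: x_1 = -1, x_2 = 5, x_3 = -19. This suggests x_r = -(-2)^r + (-3)^r.
Base step (r = 1): the formula gives -1 = -1 = x_1.
For the inductive step, assume it holds for an arbitrary m ≥ 1, so x_m = -(-2)^m + (-3)^m.
Then x_{m+1} = -3·x_m - 1·(-2)^m = -3·(-(-2)^m + (-3)^m) - 1·(-2)^m = -(-2)^(m + 1) + (-3)^(m + 1),
which is the claimed formula at r = m+1.
Hence, by induction on r, the claim holds for every r ≥ 1.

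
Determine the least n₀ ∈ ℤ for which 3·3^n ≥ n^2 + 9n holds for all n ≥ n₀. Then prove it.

n₀ = 2

At n = 1: 9 < 10, so the inequality fails and n₀ ≥ 2. We prove 3·3^n ≥ n^2 + 9n for all n ≥ 2.
For the base case n = 2: 3·3^n = 27 and n^2 + 9n = 22, so 27 ≥ 22.
Inductive step: suppose the statement holds for some i ≥ 2, so 3·3^i ≥ i^2 + 9i.
Then 3·3^(i + 1) = 3·(3·3^i) ≥ 3·(i^2 + 9i).
Also, for i ≥ 2 we have 3·(i^2 + 9i) ≥ (i+1)^2 + 9(i+1), since 3·(i^2 + 9i) − ((i+1)^2 + 9(i+1)) = 2i^2 + 16i - 10, which is nonnegative for all i ≥ 2.
Combining, 3·3^(i + 1) ≥ (i+1)^2 + 9(i+1).
This completes the induction.
Hence the smallest such n₀ is 2.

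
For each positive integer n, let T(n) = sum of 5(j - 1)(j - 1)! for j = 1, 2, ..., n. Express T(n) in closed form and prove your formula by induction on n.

We claim T(n) = 5n! - 5 for all n ≥ 1.
For the base case n = 1: T(1) = 0, and the closed form gives 0. They agree.
Suppose the result is true for n = j, so T(j) = 5j! - 5.
Then T(j+1) = T(j) + (5j·j!) = (5j! - 5) + (5j·j!).
Simplifying, T(j+1) = 5(j+1)! - 5,
which is the closed form with n = j+1.
This completes the induction.

T(n) = 5n! - 5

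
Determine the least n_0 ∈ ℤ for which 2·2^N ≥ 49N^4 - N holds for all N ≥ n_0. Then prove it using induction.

n_0 = 23

At N = 22: 8388608 < 11478522, so the inequality fails and n_0 ≥ 23. We prove 2·2^N ≥ 49N^4 - N for all N ≥ 23.
For the base case N = 23: 2·2^N = 16777216 and 49N^4 - N = 13712186, so 16777216 ≥ 13712186.
Inductive step: assume the claim holds for N = r, so 2·2^r ≥ 49r^4 - r.
Then 2·2^(r + 1) = 2·(2·2^r) ≥ 2·(49r^4 - r).
Also, for r ≥ 23 we have 2·(49r^4 - r) ≥ 49(r+1)^4 - (r+1), since 2·(49r^4 - r) − (49(r+1)^4 - (r+1)) = 49r^4 - 196r^3 - 294r^2 - 197r - 48, which is nonnegative for all r ≥ 23.
Combining, 2·2^(r + 1) ≥ 49(r+1)^4 - (r+1).
By the principle of mathematical induction, the result holds for all N ≥ 23.
Hence the smallest such n_0 is 23.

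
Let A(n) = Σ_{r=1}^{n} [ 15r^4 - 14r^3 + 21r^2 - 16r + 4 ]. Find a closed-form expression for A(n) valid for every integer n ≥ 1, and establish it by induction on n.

A(n) = n(3n^4 + 4n^3 + 5n^2 - n - 1)

We claim A(n) = n(3n^4 + 4n^3 + 5n^2 - n - 1) for all n ≥ 1.
Base step (n = 1): A(1) = 10, and the closed form gives 10. They agree.
Suppose the result is true for n = r, so A(r) = r(3r^4 + 4r^3 + 5r^2 - r - 1).
Then A(r+1) = A(r) + (15r^4 + 46r^3 + 69r^2 + 44r + 10) = (r(3r^4 + 4r^3 + 5r^2 - r - 1)) + (15r^4 + 46r^3 + 69r^2 + 44r + 10).
Simplifying, A(r+1) = (r + 1)(3r^4 + 16r^3 + 35r^2 + 33r + 10) = (r+1)(3(r+1)^4 + 4(r+1)^3 + 5(r+1)^2 - (r+1) - 1),
which is the closed form with n = r+1.
Hence, by induction on n, the claim holds for every n ≥ 1.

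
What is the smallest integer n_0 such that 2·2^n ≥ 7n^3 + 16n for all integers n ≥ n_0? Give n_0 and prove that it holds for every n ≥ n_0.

At n = 12: 8192 < 12288, so the inequality fails and n_0 ≥ 13. We prove 2·2^n ≥ 7n^3 + 16n for all n ≥ 13.
For the base case n = 13: 2·2^n = 16384 and 7n^3 + 16n = 15587, so 16384 ≥ 15587.
Inductive step: suppose the statement holds for some m ≥ 13, so 2·2^m ≥ 7m^3 + 16m.
Then 2·2^(m + 1) = 2·(2·2^m) ≥ 2·(7m^3 + 16m).
Also, for m ≥ 13 we have 2·(7m^3 + 16m) ≥ 7(m+1)^3 + 16(m+1), since 2·(7m^3 + 16m) − (7(m+1)^3 + 16(m+1)) = 7m^3 - 21m^2 - 5m - 23, which is nonnegative for all m ≥ 13.
Combining, 2·2^(m + 1) ≥ 7(m+1)^3 + 16(m+1).
This completes the induction.
Hence the smallest such n_0 is 13.

n_0 = 13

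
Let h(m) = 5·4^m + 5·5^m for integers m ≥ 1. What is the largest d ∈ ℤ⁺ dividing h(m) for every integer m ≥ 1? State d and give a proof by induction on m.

d = 5

Computing the first values: h(1) = 45 and h(2) = 205; gcd(45, 205) = 5, so d ≤ 5.
We prove 5 | 5·4^m + 5·5^m for all m ≥ 1 by induction on m.
When m = 1: h(1) = 45 = 5·(9), so 5 | h(1).
Suppose the result is true for m = k, i.e. 5 | h(k). Then
h(k+1) − 5·h(k) = (5·4^(k+1) + 5·5^(k+1)) − 5·(5·4^k + 5·5^k) = (5)·4^k·(4 − 5) = (-5)·4^k. Since 5 | h(k) by the inductive hypothesis, 5 | 5·h(k); and 5 | -5 since -5 = 5·-1. Therefore 5 | h(k+1).
Hence, by induction on m, the claim holds for every m ≥ 1.
Therefore the largest such d is 5.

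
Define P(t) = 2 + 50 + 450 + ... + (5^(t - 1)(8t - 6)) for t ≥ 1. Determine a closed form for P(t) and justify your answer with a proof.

We claim P(t) = 2·5^t(t - 1) + 2 for all t ≥ 1.
Base case (t = 1): P(1) = 2, and the closed form gives 2. They agree.
Inductive step: assume the claim holds for t = k, so P(k) = 2·5^k(k - 1) + 2.
Then P(k+1) = P(k) + (5^k(8k + 2)) = (2·5^k(k - 1) + 2) + (5^k(8k + 2)).
Simplifying, P(k+1) = 10·5^k·k + 2 = 2·5^(k+1)((k+1) - 1) + 2,
which is the closed form with t = k+1.
By induction, the statement is established for all t ≥ 1.

P(t) = 2·5^t(t - 1) + 2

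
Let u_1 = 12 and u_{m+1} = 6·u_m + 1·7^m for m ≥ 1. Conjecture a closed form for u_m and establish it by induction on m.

Computing the first terms: u_1 = 12, u_2 = 79, u_3 = 523. This suggests u_m = 5·6^(m - 1) + 7^m.
For the base case m = 1: the formula gives 12 = 12 = u_1.
Inductive step: assume the claim holds for m = i, so u_i = 5·6^(i - 1) + 7^i.
Then u_{i+1} = 6·u_i + 1·7^i = 6·(5·6^(i - 1) + 7^i) + 1·7^i = 5·6^i + 7^(i + 1) = 5·6^((i+1) - 1) + 7^(i+1),
which is the claimed formula at m = i+1.
By the principle of mathematical induction, the result holds for all m ≥ 1.

u_m = 5·6^(m - 1) + 7^m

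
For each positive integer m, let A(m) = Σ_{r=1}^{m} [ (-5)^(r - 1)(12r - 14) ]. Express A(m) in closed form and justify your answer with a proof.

We claim A(m) = 2(-5)^m(-m + 1) - 2 for all m ≥ 1.
Base case (m = 1): A(1) = -2, and the closed form gives -2. They agree.
Suppose the result is true for m = r, so A(r) = 2(-5)^r(-r + 1) - 2.
Then A(r+1) = A(r) + ((-5)^r(12r - 2)) = (2(-5)^r(-r + 1) - 2) + ((-5)^r(12r - 2)).
Simplifying, A(r+1) = 10(-5)^r·r - 2 = 2(-5)^(r+1)(-(r+1) + 1) - 2,
which is the closed form with m = r+1.
By the principle of mathematical induction, the result holds for all m ≥ 1.

A(m) = 2(-5)^m(-m + 1) - 2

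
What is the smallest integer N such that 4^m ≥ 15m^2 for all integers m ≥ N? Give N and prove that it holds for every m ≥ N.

At m = 3: 64 < 135, so the inequality fails and N ≥ 4. We prove 4^m ≥ 15m^2 for all m ≥ 4.
When m = 4: 4^m = 256 and 15m^2 = 240, so 256 ≥ 240.
Inductive step: assume the claim holds for m = r, so 4^r ≥ 15r^2.
Then 4^(r + 1) = 4·(4^r) ≥ 4·(15r^2).
Also, for r ≥ 4 we have 4·(15r^2) ≥ 15(r+1)^2, since 4 ≥ (1 + 1/r)^2 for all r ≥ 4.
Combining, 4^(r + 1) ≥ 15(r+1)^2.
Hence, by induction on m, the claim holds for every m ≥ 4.
Hence the smallest such N is 4.

N = 4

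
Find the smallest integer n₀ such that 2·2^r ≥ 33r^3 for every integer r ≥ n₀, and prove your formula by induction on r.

n₀ = 17

At r = 16: 131072 < 135168, so the inequality fails and n₀ ≥ 17. We prove 2·2^r ≥ 33r^3 for all r ≥ 17.
For the base case r = 17: 2·2^r = 262144 and 33r^3 = 162129, so 262144 ≥ 162129.
For the inductive step, assume it holds for an arbitrary p ≥ 17, so 2·2^p ≥ 33p^3.
Then 2·2^(p + 1) = 2·(2·2^p) ≥ 2·(33p^3).
Also, for p ≥ 17 we have 2·(33p^3) ≥ 33(p+1)^3, since 2 ≥ (1 + 1/p)^3 for all p ≥ 17.
Combining, 2·2^(p + 1) ≥ 33(p+1)^3.
Hence, by induction on r, the claim holds for every r ≥ 17.
Hence the smallest such n₀ is 17.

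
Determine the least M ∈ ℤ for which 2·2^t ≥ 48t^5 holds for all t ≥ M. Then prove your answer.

At t = 28: 536870912 < 826097664, so the inequality fails and M ≥ 29. We prove 2·2^t ≥ 48t^5 for all t ≥ 29.
Base step (t = 29): 2·2^t = 1073741824 and 48t^5 = 984535152, so 1073741824 ≥ 984535152.
Inductive step: suppose the statement holds for some i ≥ 29, so 2·2^i ≥ 48i^5.
Then 2·2^(i + 1) = 2·(2·2^i) ≥ 2·(48i^5).
Also, for i ≥ 29 we have 2·(48i^5) ≥ 48(i+1)^5, since 2 ≥ (1 + 1/i)^5 for all i ≥ 29.
Combining, 2·2^(i + 1) ≥ 48(i+1)^5.
By induction, the statement is established for all t ≥ 29.
Hence the smallest such M is 29.

M = 29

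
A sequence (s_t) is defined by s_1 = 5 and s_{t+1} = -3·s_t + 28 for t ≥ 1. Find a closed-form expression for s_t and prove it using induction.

s_t = -2(-3)^(t - 1) + 7

Computing the first terms: s_1 = 5, s_2 = 13, s_3 = -11. This suggests s_t = -2(-3)^(t - 1) + 7.
When t = 1: the formula gives 5 = 5 = s_1.
Suppose the result is true for t = m, so s_m = -2(-3)^(m - 1) + 7.
Then s_{m+1} = -3·s_m + 28 = -3·(-2(-3)^(m - 1) + 7) + 28 = -2(-3)^m + 7 = -2(-3)^((m+1) - 1) + 7,
which is the claimed formula at t = m+1.
By induction, the statement is established for all t ≥ 1.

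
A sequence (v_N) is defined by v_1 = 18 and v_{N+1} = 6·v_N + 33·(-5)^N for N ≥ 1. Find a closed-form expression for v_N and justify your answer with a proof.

Computing the first terms: v_1 = 18, v_2 = -57, v_3 = 483. This suggests v_N = -3(-5)^N + 3·6^(N - 1).
Base step (N = 1): the formula gives 18 = 18 = v_1.
Inductive step: assume the claim holds for N = k, so v_k = -3(-5)^k + 3·6^(k - 1).
Then v_{k+1} = 6·v_k + 33·(-5)^k = 6·(-3(-5)^k + 3·6^(k - 1)) + 33·(-5)^k = -3(-5)^(k + 1) + 3·6^k = -3(-5)^(k+1) + 3·6^((k+1) - 1),
which is the claimed formula at N = k+1.
By induction, the statement is established for all N ≥ 1.

v_N = -3(-5)^N + 3·6^(N - 1)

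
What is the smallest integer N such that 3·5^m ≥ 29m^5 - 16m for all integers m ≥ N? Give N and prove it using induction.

N = 8

At m = 7: 234375 < 487291, so the inequality fails and N ≥ 8. We prove 3·5^m ≥ 29m^5 - 16m for all m ≥ 8.
When m = 8: 3·5^m = 1171875 and 29m^5 - 16m = 950144, so 1171875 ≥ 950144.
For the inductive step, assume it holds for an arbitrary p ≥ 8, so 3·5^p ≥ 29p^5 - 16p.
Then 3·5^(p + 1) = 5·(3·5^p) ≥ 5·(29p^5 - 16p).
Also, for p ≥ 8 we have 5·(29p^5 - 16p) ≥ 29(p+1)^5 - 16(p+1), since 5·(29p^5 - 16p) − (29(p+1)^5 - 16(p+1)) = 116p^5 - 145p^4 - 290p^3 - 290p^2 - 209p - 13, which is nonnegative for all p ≥ 8.
Combining, 3·5^(p + 1) ≥ 29(p+1)^5 - 16(p+1).
Hence, by induction on m, the claim holds for every m ≥ 8.
Hence the smallest such N is 8.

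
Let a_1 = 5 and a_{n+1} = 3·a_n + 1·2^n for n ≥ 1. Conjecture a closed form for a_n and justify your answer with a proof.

Computing the first terms: a_1 = 5, a_2 = 17, a_3 = 55. This suggests a_n = -2^n + 7·3^(n - 1).
When n = 1: the formula gives 5 = 5 = a_1.
For the inductive step, assume it holds for an arbitrary k ≥ 1, so a_k = -2^k + 7·3^(k - 1).
Then a_{k+1} = 3·a_k + 1·2^k = 3·(-2^k + 7·3^(k - 1)) + 1·2^k = -2^(k + 1) + 7·3^k = -2^(k+1) + 7·3^((k+1) - 1),
which is the claimed formula at n = k+1.
Hence, by induction on n, the claim holds for every n ≥ 1.

a_n = -2^n + 7·3^(n - 1)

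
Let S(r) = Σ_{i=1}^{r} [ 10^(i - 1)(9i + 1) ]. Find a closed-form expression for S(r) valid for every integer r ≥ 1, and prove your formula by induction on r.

We claim S(r) = 10^r·r for all r ≥ 1.
For the base case r = 1: S(1) = 10, and the closed form gives 10. They agree.
Suppose the result is true for r = i, so S(i) = 10^i·i.
Then S(i+1) = S(i) + (10^i(9i + 10)) = (10^i·i) + (10^i(9i + 10)).
Simplifying, S(i+1) = 10^(i + 1)(i + 1) = 10^(i+1)·(i+1),
which is the closed form with r = i+1.
By induction, the statement is established for all r ≥ 1.

S(r) = 10^r·r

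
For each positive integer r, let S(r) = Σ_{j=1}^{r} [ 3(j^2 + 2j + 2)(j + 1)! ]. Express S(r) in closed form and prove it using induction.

We claim S(r) = (3r + 3)(r + 2)! - 6 for all r ≥ 1.
For the base case r = 1: S(1) = 30, and the closed form gives 30. They agree.
Suppose the result is true for r = j, so S(j) = (3j + 3)(j + 2)! - 6.
Then S(j+1) = S(j) + (3(j^2 + 4j + 5)(j + 2)!) = ((3j + 3)(j + 2)! - 6) + (3(j^2 + 4j + 5)(j + 2)!).
Simplifying, S(j+1) = (3(j+1) + 3)((j+1) + 2)! - 6,
which is the closed form with r = j+1.
By induction, the statement is established for all r ≥ 1.

S(r) = (3r + 3)(r + 2)! - 6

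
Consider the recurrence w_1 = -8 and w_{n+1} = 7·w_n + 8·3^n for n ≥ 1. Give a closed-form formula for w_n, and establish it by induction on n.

Computing the first terms: w_1 = -8, w_2 = -32, w_3 = -152. This suggests w_n = -2·3^n - 2·7^(n - 1).
For the base case n = 1: the formula gives -8 = -8 = w_1.
Inductive step: assume the claim holds for n = p, so w_p = -2·3^p - 2·7^(p - 1).
Then w_{p+1} = 7·w_p + 8·3^p = 7·(-2·3^p - 2·7^(p - 1)) + 8·3^p = -2·3^(p + 1) - 2·7^p = -2·3^(p+1) - 2·7^((p+1) - 1),
which is the claimed formula at n = p+1.
Hence, by induction on n, the claim holds for every n ≥ 1.

w_n = -2·3^n - 2·7^(n - 1)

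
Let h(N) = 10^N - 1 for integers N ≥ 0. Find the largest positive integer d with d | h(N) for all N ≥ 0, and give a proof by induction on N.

Computing the first values: h(0) = 0 and h(1) = 9; gcd(0, 9) = 9, so d ≤ 9.
We prove 9 | 10^N - 1 for all N ≥ 0 by induction on N.
Base step (N = 0): h(0) = 0 = 9·(0), so 9 | h(0).
Inductive step: suppose the statement holds for some m ≥ 0, i.e. 9 | h(m). Then
h(m+1) = 10^(m+1) - 1 = 10·(10^m - 1) + 9 = 10·h(m) + 9. The first term is divisible by 9 by the inductive hypothesis, and 9 is divisible by 9. Hence 9 | h(m+1).
By induction, the statement is established for all N ≥ 0.
Therefore the largest such d is 9.

d = 9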